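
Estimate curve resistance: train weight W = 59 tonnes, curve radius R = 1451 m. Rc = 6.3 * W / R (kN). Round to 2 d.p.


Rc = 6.3 * W / R
Rc = 6.3 * 59 / 1451
Rc = 371.7 / 1451
Rc = 0.26 kN

0.26


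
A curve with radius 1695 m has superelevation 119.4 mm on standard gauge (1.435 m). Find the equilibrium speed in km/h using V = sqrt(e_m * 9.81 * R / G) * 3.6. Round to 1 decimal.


Convert cant: e = 119.4 mm = 0.1194 m
V_ms = sqrt(0.1194 * 9.81 * 1695 / 1.435)
V_ms = sqrt(1383.538139) = 37.1959 m/s
V = 37.1959 * 3.6 = 133.9 km/h

133.9


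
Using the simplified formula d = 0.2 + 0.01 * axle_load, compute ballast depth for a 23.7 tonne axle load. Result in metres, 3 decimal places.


d = 0.2 + 0.01 * 23.7
d = 0.2 + 0.237
d = 0.437 m

0.437


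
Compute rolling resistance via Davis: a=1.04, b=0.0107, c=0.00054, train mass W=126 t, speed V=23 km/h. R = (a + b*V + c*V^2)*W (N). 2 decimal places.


b*V = 0.0107 * 23 = 0.2461
c*V^2 = 0.00054 * 529 = 0.28566
R_per_t = 1.04 + 0.2461 + 0.28566 = 1.57176 N/t
R_total = 1.57176 * 126 = 198.04 N

198.04


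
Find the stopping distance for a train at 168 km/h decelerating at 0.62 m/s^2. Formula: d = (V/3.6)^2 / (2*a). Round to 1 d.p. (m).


Convert speed: V = 168 / 3.6 = 46.6667 m/s
V^2 = 2177.7778
d = 2177.7778 / (2 * 0.62)
d = 2177.7778 / 1.24
d = 1756.3 m

1756.3


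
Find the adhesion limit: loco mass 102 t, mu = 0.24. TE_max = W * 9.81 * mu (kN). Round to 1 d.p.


TE_max = W * g * mu
TE_max = 102 * 9.81 * 0.24
TE_max = 1000.62 * 0.24
TE_max = 240.1 kN

240.1


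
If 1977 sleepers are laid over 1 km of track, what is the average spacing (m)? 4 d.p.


Spacing = 1000 m / number of sleepers
Spacing = 1000 / 1977
Spacing = 0.5058 m

0.5058


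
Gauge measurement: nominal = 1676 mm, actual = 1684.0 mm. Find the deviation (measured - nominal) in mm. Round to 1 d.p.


Deviation = measured - nominal
Deviation = 1684.0 - 1676
Deviation = 8.0 mm

8.0


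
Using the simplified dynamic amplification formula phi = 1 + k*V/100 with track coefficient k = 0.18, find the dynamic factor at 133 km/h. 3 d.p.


phi = 1 + k * V / 100
phi = 1 + 0.18 * 133 / 100
phi = 1 + 0.2394
phi = 1.239

1.239


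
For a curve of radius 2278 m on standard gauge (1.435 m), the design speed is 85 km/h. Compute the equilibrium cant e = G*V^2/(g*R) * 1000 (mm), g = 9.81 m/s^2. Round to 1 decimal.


Convert speed: V = 85 / 3.6 = 23.6111 m/s
Apply formula: e = 1.435 * 23.6111^2 / (9.81 * 2278)
e = 1.435 * 557.4846 / 22347.18
e = 0.035798 m = 35.8 mm

35.8


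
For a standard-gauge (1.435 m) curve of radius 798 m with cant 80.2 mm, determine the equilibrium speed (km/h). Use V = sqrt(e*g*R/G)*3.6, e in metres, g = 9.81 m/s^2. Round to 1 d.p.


Convert cant: e = 80.2 mm = 0.0802 m
V_ms = sqrt(0.0802 * 9.81 * 798 / 1.435)
V_ms = sqrt(437.516429) = 20.9169 m/s
V = 20.9169 * 3.6 = 75.3 km/h

75.3


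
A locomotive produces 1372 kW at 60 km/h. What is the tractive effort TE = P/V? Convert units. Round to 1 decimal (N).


Convert: P = 1372 kW = 1372000 W
V = 60 / 3.6 = 16.6667 m/s
TE = 1372000 / 16.6667
TE = 82320.0 N

82320.0


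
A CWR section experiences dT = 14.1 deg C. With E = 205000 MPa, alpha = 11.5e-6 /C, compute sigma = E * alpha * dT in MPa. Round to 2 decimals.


sigma = E * alpha * dT
sigma = 205000 * 11.5e-6 * 14.1
sigma = 2.3575 * 14.1
sigma = 33.24 MPa

33.24


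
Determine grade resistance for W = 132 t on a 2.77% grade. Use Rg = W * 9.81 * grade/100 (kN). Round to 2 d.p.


Rg = W * 9.81 * grade / 100
Rg = 132 * 9.81 * 2.77 / 100
Rg = 1294.92 * 0.0277
Rg = 35.87 kN

35.87


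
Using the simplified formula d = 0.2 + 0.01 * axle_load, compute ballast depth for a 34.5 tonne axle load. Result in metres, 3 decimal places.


d = 0.2 + 0.01 * 34.5
d = 0.2 + 0.345
d = 0.545 m

0.545


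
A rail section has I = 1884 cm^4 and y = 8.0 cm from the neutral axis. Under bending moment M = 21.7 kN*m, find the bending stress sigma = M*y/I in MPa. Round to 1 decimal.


Convert units:
M = 21.7 kN*m = 21700000 N*mm
y = 8.0 cm = 80 mm
I = 1884 cm^4 = 18840000 mm^4
sigma = 21700000 * 80 / 18840000
sigma = 92.1 MPa

92.1


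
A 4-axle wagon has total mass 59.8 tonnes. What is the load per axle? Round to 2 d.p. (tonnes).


Load per axle = total weight / number of axles
Load = 59.8 / 4
Load = 14.95 tonnes

14.95


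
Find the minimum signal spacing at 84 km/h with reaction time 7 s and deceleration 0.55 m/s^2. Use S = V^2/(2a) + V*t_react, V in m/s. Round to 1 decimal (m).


V = 84 / 3.6 = 23.3333 m/s
Braking distance = 23.3333^2 / (2*0.55) = 494.9495 m
Sighting distance = 23.3333 * 7 = 163.3333 m
S = 494.9495 + 163.3333 = 658.3 m

658.3


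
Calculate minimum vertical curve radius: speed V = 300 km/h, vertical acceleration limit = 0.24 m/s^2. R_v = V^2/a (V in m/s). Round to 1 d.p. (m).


Convert speed: V = 300 / 3.6 = 83.3333 m/s
V^2 = 6944.4444 m^2/s^2
R_v = 6944.4444 / 0.24
R_v = 28935.2 m

28935.2


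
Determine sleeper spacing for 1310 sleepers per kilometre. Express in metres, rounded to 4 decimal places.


Spacing = 1000 m / number of sleepers
Spacing = 1000 / 1310
Spacing = 0.7634 m

0.7634


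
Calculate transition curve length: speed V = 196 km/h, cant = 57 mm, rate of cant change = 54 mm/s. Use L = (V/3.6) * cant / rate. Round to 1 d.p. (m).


Convert speed: V = 196 / 3.6 = 54.4444 m/s
L = 54.4444 * 57 / 54
L = 3103.3333 / 54
L = 57.5 m

57.5


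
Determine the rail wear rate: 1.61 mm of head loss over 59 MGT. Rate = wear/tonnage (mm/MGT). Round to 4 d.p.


Wear rate = total wear / cumulative tonnage
Rate = 1.61 / 59
Rate = 0.0273 mm/MGT

0.0273


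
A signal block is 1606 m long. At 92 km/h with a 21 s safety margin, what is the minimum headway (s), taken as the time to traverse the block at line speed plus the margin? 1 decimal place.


V = 92 / 3.6 = 25.5556 m/s
Block traversal time = 1606 / 25.5556 = 62.8435 s
Headway = 62.8435 + 21
Headway = 83.8 s

83.8


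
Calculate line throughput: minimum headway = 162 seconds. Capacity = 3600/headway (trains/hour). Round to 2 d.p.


Capacity = 3600 / headway
Capacity = 3600 / 162
Capacity = 22.22 trains/hour

22.22


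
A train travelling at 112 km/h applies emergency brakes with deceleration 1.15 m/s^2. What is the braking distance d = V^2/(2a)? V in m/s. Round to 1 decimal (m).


Convert speed: V = 112 / 3.6 = 31.1111 m/s
V^2 = 967.9012
d = 967.9012 / (2 * 1.15)
d = 967.9012 / 2.3
d = 420.8 m

420.8


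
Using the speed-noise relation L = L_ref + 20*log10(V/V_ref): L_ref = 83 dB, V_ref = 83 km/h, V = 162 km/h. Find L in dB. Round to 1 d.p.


V/V_ref = 162 / 83 = 1.951807
log10(1.951807) = 0.290437
20 * 0.290437 = 5.8087
L = 83 + 5.8087 = 88.8 dB

88.8


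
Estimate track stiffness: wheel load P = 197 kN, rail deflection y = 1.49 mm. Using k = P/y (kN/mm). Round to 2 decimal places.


Track stiffness k = P / y
k = 197 / 1.49
k = 132.21 kN/mm

132.21


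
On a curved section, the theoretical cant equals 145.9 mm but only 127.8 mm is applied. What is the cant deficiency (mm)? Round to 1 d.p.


Cant deficiency = equilibrium cant - actual cant
CD = 145.9 - 127.8
CD = 18.1 mm

18.1


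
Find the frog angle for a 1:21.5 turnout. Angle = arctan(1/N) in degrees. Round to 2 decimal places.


1/N = 1/21.5 = 0.046512
angle = arctan(0.046512) = 0.046478 rad
angle = 0.046478 * 180/pi = 2.66 degrees

2.66


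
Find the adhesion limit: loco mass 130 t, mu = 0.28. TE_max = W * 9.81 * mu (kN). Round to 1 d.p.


TE_max = W * g * mu
TE_max = 130 * 9.81 * 0.28
TE_max = 1275.3 * 0.28
TE_max = 357.1 kN

357.1


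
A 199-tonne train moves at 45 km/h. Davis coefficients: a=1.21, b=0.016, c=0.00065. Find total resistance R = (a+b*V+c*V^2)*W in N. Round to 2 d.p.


b*V = 0.016 * 45 = 0.72
c*V^2 = 0.00065 * 2025 = 1.31625
R_per_t = 1.21 + 0.72 + 1.31625 = 3.24625 N/t
R_total = 3.24625 * 199 = 646.00 N

646.00


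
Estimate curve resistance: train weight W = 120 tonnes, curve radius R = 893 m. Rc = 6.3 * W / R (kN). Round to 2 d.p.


Rc = 6.3 * W / R
Rc = 6.3 * 120 / 893
Rc = 756.0 / 893
Rc = 0.85 kN

0.85


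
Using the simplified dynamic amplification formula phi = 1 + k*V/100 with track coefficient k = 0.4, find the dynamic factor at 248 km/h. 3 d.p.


phi = 1 + k * V / 100
phi = 1 + 0.4 * 248 / 100
phi = 1 + 0.992
phi = 1.992

1.992


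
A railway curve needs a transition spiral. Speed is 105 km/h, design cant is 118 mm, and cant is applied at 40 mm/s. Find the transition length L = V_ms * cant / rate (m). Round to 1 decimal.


Convert speed: V = 105 / 3.6 = 29.1667 m/s
L = 29.1667 * 118 / 40
L = 3441.6667 / 40
L = 86.0 m

86.0


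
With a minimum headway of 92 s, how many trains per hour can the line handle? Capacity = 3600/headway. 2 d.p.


Capacity = 3600 / headway
Capacity = 3600 / 92
Capacity = 39.13 trains/hour

39.13


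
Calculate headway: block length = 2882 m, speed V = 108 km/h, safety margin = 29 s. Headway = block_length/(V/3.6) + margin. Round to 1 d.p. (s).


V = 108 / 3.6 = 30.0 m/s
Block traversal time = 2882 / 30.0 = 96.0667 s
Headway = 96.0667 + 29
Headway = 125.1 s

125.1


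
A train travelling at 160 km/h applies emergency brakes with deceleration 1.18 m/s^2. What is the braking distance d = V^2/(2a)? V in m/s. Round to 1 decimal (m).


Convert speed: V = 160 / 3.6 = 44.4444 m/s
V^2 = 1975.3086
d = 1975.3086 / (2 * 1.18)
d = 1975.3086 / 2.36
d = 837.0 m

837.0


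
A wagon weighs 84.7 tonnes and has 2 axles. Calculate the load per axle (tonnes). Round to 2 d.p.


Load per axle = total weight / number of axles
Load = 84.7 / 2
Load = 42.35 tonnes

42.35


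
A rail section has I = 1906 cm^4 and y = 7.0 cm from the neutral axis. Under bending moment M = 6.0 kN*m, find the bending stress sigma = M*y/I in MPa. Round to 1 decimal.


Convert units:
M = 6.0 kN*m = 6000000 N*mm
y = 7.0 cm = 70 mm
I = 1906 cm^4 = 19060000 mm^4
sigma = 6000000 * 70 / 19060000
sigma = 22.0 MPa

22.0


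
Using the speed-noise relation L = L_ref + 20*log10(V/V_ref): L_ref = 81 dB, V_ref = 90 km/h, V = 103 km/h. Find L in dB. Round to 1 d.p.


V/V_ref = 103 / 90 = 1.144444
log10(1.144444) = 0.058595
20 * 0.058595 = 1.1719
L = 81 + 1.1719 = 82.2 dB

82.2


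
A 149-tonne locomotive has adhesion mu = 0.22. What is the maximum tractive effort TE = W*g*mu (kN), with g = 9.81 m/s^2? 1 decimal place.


TE_max = W * g * mu
TE_max = 149 * 9.81 * 0.22
TE_max = 1461.69 * 0.22
TE_max = 321.6 kN

321.6


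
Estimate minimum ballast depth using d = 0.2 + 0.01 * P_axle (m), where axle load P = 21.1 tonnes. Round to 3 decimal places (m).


d = 0.2 + 0.01 * 21.1
d = 0.2 + 0.211
d = 0.411 m

0.411


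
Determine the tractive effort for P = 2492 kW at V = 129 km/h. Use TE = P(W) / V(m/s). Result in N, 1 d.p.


Convert: P = 2492 kW = 2492000 W
V = 129 / 3.6 = 35.8333 m/s
TE = 2492000 / 35.8333
TE = 69544.2 N

69544.2


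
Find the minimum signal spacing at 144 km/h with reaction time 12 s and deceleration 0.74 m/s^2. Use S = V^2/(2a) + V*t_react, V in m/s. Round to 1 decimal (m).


V = 144 / 3.6 = 40.0 m/s
Braking distance = 40.0^2 / (2*0.74) = 1081.0811 m
Sighting distance = 40.0 * 12 = 480.0 m
S = 1081.0811 + 480.0 = 1561.1 m

1561.1


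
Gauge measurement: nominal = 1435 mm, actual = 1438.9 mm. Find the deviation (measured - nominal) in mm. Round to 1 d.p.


Deviation = measured - nominal
Deviation = 1438.9 - 1435
Deviation = 3.9 mm

3.9


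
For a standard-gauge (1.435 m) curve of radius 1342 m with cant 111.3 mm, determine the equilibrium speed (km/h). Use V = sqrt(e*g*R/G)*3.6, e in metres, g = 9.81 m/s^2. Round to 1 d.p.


Convert cant: e = 111.3 mm = 0.1113 m
V_ms = sqrt(0.1113 * 9.81 * 1342 / 1.435)
V_ms = sqrt(1021.091795) = 31.9545 m/s
V = 31.9545 * 3.6 = 115.0 km/h

115.0


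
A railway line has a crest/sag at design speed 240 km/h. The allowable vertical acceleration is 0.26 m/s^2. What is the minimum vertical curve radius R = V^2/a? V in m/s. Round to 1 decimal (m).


Convert speed: V = 240 / 3.6 = 66.6667 m/s
V^2 = 4444.4444 m^2/s^2
R_v = 4444.4444 / 0.26
R_v = 17094.0 m

17094.0


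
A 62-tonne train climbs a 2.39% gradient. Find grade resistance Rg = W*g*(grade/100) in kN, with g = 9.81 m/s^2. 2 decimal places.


Rg = W * 9.81 * grade / 100
Rg = 62 * 9.81 * 2.39 / 100
Rg = 608.22 * 0.0239
Rg = 14.54 kN

14.54


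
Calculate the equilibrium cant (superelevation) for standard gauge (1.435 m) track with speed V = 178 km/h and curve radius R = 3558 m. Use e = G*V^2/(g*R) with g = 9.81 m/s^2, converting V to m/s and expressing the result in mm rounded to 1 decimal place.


Convert speed: V = 178 / 3.6 = 49.4444 m/s
Apply formula: e = 1.435 * 49.4444^2 / (9.81 * 3558)
e = 1.435 * 2444.7531 / 34903.98
e = 0.100511 m = 100.5 mm

100.5


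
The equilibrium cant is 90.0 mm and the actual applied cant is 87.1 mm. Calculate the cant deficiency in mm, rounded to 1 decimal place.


Cant deficiency = equilibrium cant - actual cant
CD = 90.0 - 87.1
CD = 2.9 mm

2.9


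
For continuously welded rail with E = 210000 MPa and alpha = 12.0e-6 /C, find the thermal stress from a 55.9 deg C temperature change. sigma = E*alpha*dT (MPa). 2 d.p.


sigma = E * alpha * dT
sigma = 210000 * 12.0e-6 * 55.9
sigma = 2.52 * 55.9
sigma = 140.87 MPa

140.87


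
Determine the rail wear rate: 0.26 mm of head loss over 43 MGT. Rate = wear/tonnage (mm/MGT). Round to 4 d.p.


Wear rate = total wear / cumulative tonnage
Rate = 0.26 / 43
Rate = 0.0060 mm/MGT

0.0060


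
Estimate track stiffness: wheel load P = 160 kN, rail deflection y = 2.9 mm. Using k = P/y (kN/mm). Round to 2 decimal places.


Track stiffness k = P / y
k = 160 / 2.9
k = 55.17 kN/mm

55.17


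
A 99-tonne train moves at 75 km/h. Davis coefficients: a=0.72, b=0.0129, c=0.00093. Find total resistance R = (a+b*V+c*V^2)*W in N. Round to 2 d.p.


b*V = 0.0129 * 75 = 0.9675
c*V^2 = 0.00093 * 5625 = 5.23125
R_per_t = 0.72 + 0.9675 + 5.23125 = 6.91875 N/t
R_total = 6.91875 * 99 = 684.96 N

684.96


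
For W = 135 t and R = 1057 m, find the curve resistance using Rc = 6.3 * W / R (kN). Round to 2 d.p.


Rc = 6.3 * W / R
Rc = 6.3 * 135 / 1057
Rc = 850.5 / 1057
Rc = 0.80 kN

0.80


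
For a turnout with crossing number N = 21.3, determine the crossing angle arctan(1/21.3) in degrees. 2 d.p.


1/N = 1/21.3 = 0.046948
angle = arctan(0.046948) = 0.046914 rad
angle = 0.046914 * 180/pi = 2.69 degrees

2.69


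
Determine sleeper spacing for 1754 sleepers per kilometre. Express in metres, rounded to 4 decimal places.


Spacing = 1000 m / number of sleepers
Spacing = 1000 / 1754
Spacing = 0.5701 m

0.5701


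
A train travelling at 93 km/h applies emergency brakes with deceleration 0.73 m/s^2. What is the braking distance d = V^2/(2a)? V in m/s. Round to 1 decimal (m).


Convert speed: V = 93 / 3.6 = 25.8333 m/s
V^2 = 667.3611
d = 667.3611 / (2 * 0.73)
d = 667.3611 / 1.46
d = 457.1 m

457.1


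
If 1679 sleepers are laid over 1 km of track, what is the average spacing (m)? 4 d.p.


Spacing = 1000 m / number of sleepers
Spacing = 1000 / 1679
Spacing = 0.5956 m

0.5956


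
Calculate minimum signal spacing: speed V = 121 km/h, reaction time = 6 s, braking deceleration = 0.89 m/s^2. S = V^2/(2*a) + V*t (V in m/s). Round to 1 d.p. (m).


V = 121 / 3.6 = 33.6111 m/s
Braking distance = 33.6111^2 / (2*0.89) = 634.6667 m
Sighting distance = 33.6111 * 6 = 201.6667 m
S = 634.6667 + 201.6667 = 836.3 m

836.3


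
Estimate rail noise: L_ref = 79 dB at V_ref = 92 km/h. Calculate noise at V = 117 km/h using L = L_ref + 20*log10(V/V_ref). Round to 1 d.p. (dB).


V/V_ref = 117 / 92 = 1.271739
log10(1.271739) = 0.104398
20 * 0.104398 = 2.088
L = 79 + 2.088 = 81.1 dB

81.1


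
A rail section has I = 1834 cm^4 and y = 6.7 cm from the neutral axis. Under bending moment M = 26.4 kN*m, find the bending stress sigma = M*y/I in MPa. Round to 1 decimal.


Convert units:
M = 26.4 kN*m = 26400000 N*mm
y = 6.7 cm = 67 mm
I = 1834 cm^4 = 18340000 mm^4
sigma = 26400000 * 67 / 18340000
sigma = 96.4 MPa

96.4


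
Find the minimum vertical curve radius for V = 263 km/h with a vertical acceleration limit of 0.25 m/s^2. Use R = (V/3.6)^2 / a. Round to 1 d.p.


Convert speed: V = 263 / 3.6 = 73.0556 m/s
V^2 = 5337.1142 m^2/s^2
R_v = 5337.1142 / 0.25
R_v = 21348.5 m

21348.5


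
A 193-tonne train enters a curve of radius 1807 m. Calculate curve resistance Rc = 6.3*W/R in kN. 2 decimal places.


Rc = 6.3 * W / R
Rc = 6.3 * 193 / 1807
Rc = 1215.9 / 1807
Rc = 0.67 kN

0.67


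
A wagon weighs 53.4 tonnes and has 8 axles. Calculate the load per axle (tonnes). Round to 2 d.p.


Load per axle = total weight / number of axles
Load = 53.4 / 8
Load = 6.68 tonnes

6.68


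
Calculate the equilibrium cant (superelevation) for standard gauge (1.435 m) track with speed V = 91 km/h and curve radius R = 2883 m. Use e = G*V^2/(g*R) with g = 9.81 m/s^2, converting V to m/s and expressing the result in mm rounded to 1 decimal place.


Convert speed: V = 91 / 3.6 = 25.2778 m/s
Apply formula: e = 1.435 * 25.2778^2 / (9.81 * 2883)
e = 1.435 * 638.966 / 28282.23
e = 0.03242 m = 32.4 mm

32.4


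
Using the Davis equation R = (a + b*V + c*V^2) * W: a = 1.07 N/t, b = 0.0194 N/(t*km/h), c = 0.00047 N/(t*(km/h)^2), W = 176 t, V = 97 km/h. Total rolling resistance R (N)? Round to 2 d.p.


b*V = 0.0194 * 97 = 1.8818
c*V^2 = 0.00047 * 9409 = 4.42223
R_per_t = 1.07 + 1.8818 + 4.42223 = 7.37403 N/t
R_total = 7.37403 * 176 = 1297.83 N

1297.83


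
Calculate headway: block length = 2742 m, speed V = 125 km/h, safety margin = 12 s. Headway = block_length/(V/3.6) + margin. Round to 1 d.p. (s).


V = 125 / 3.6 = 34.7222 m/s
Block traversal time = 2742 / 34.7222 = 78.9696 s
Headway = 78.9696 + 12
Headway = 91.0 s

91.0


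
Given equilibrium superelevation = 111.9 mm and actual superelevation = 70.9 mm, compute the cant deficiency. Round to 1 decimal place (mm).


Cant deficiency = equilibrium cant - actual cant
CD = 111.9 - 70.9
CD = 41.0 mm

41.0


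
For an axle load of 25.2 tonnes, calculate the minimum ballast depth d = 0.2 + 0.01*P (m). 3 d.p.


d = 0.2 + 0.01 * 25.2
d = 0.2 + 0.252
d = 0.452 m

0.452


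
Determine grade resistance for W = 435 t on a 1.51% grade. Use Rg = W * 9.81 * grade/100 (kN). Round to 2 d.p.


Rg = W * 9.81 * grade / 100
Rg = 435 * 9.81 * 1.51 / 100
Rg = 4267.35 * 0.0151
Rg = 64.44 kN

64.44


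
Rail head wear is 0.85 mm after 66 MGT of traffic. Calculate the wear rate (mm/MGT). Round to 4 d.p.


Wear rate = total wear / cumulative tonnage
Rate = 0.85 / 66
Rate = 0.0129 mm/MGT

0.0129


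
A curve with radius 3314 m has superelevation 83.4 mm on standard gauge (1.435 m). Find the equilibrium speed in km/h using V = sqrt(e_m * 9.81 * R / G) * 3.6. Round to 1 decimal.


Convert cant: e = 83.4 mm = 0.0834 m
V_ms = sqrt(0.0834 * 9.81 * 3314 / 1.435)
V_ms = sqrt(1889.451119) = 43.4678 m/s
V = 43.4678 * 3.6 = 156.5 km/h

156.5


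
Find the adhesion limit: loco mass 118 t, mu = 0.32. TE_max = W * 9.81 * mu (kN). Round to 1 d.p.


TE_max = W * g * mu
TE_max = 118 * 9.81 * 0.32
TE_max = 1157.58 * 0.32
TE_max = 370.4 kN

370.4


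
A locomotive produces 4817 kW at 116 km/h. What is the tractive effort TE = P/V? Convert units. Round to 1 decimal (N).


Convert: P = 4817 kW = 4817000 W
V = 116 / 3.6 = 32.2222 m/s
TE = 4817000 / 32.2222
TE = 149493.1 N

149493.1


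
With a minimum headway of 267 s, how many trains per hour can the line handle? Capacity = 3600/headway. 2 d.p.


Capacity = 3600 / headway
Capacity = 3600 / 267
Capacity = 13.48 trains/hour

13.48


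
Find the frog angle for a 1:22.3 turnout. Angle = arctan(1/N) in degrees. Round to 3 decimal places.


1/N = 1/22.3 = 0.044843
angle = arctan(0.044843) = 0.044813 rad
angle = 0.044813 * 180/pi = 2.568 degrees

2.568


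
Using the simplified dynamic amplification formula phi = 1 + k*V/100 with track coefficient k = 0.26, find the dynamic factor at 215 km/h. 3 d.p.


phi = 1 + k * V / 100
phi = 1 + 0.26 * 215 / 100
phi = 1 + 0.559
phi = 1.559

1.559


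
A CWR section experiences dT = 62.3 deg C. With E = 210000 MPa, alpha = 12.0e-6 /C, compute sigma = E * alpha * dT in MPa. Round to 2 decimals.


sigma = E * alpha * dT
sigma = 210000 * 12.0e-6 * 62.3
sigma = 2.52 * 62.3
sigma = 157.00 MPa

157.00


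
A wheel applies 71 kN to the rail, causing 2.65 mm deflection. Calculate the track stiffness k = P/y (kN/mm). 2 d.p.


Track stiffness k = P / y
k = 71 / 2.65
k = 26.79 kN/mm

26.79


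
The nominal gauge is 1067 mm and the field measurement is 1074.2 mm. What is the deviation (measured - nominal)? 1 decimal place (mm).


Deviation = measured - nominal
Deviation = 1074.2 - 1067
Deviation = 7.2 mm

7.2


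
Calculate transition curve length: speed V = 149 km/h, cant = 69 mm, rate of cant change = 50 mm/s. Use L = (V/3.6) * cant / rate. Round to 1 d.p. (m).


Convert speed: V = 149 / 3.6 = 41.3889 m/s
L = 41.3889 * 69 / 50
L = 2855.8333 / 50
L = 57.1 m

57.1


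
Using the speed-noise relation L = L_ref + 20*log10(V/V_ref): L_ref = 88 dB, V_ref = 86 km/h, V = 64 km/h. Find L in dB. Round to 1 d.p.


V/V_ref = 64 / 86 = 0.744186
log10(0.744186) = -0.128318
20 * -0.128318 = -2.5664
L = 88 + -2.5664 = 85.4 dB

85.4


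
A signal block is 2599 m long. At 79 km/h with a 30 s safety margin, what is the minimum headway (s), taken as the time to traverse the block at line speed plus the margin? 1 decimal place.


V = 79 / 3.6 = 21.9444 m/s
Block traversal time = 2599 / 21.9444 = 118.4354 s
Headway = 118.4354 + 30
Headway = 148.4 s

148.4


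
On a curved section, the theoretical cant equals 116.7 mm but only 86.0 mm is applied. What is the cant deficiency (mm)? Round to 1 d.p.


Cant deficiency = equilibrium cant - actual cant
CD = 116.7 - 86.0
CD = 30.7 mm

30.7


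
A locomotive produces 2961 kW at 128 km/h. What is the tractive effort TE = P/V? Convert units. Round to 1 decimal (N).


Convert: P = 2961 kW = 2961000 W
V = 128 / 3.6 = 35.5556 m/s
TE = 2961000 / 35.5556
TE = 83278.1 N

83278.1


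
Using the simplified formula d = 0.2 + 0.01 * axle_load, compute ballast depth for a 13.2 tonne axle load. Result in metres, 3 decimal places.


d = 0.2 + 0.01 * 13.2
d = 0.2 + 0.132
d = 0.332 m

0.332


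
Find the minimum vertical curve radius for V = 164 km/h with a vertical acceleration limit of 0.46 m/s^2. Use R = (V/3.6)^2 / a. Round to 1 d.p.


Convert speed: V = 164 / 3.6 = 45.5556 m/s
V^2 = 2075.3086 m^2/s^2
R_v = 2075.3086 / 0.46
R_v = 4511.5 m

4511.5


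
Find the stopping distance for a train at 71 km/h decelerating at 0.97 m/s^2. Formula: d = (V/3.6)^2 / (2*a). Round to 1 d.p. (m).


Convert speed: V = 71 / 3.6 = 19.7222 m/s
V^2 = 388.966
d = 388.966 / (2 * 0.97)
d = 388.966 / 1.94
d = 200.5 m

200.5


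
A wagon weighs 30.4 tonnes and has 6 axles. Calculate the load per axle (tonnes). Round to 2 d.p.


Load per axle = total weight / number of axles
Load = 30.4 / 6
Load = 5.07 tonnes

5.07


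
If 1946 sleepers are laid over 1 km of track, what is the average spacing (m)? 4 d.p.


Spacing = 1000 m / number of sleepers
Spacing = 1000 / 1946
Spacing = 0.5139 m

0.5139


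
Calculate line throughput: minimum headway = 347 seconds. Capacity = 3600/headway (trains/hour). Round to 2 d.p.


Capacity = 3600 / headway
Capacity = 3600 / 347
Capacity = 10.37 trains/hour

10.37


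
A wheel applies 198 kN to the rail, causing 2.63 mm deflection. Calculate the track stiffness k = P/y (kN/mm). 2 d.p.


Track stiffness k = P / y
k = 198 / 2.63
k = 75.29 kN/mm

75.29


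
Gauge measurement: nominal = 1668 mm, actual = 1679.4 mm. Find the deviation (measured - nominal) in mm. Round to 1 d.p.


Deviation = measured - nominal
Deviation = 1679.4 - 1668
Deviation = 11.4 mm

11.4


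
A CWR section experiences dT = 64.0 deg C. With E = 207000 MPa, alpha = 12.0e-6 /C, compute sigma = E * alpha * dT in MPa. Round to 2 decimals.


sigma = E * alpha * dT
sigma = 207000 * 12.0e-6 * 64.0
sigma = 2.484 * 64.0
sigma = 158.98 MPa

158.98


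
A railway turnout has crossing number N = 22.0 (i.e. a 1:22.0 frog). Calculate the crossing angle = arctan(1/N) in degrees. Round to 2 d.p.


1/N = 1/22.0 = 0.045455
angle = arctan(0.045455) = 0.045423 rad
angle = 0.045423 * 180/pi = 2.60 degrees

2.60


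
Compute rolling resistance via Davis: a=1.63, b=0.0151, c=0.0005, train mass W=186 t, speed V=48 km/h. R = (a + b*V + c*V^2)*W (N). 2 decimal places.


b*V = 0.0151 * 48 = 0.7248
c*V^2 = 0.0005 * 2304 = 1.152
R_per_t = 1.63 + 0.7248 + 1.152 = 3.5068 N/t
R_total = 3.5068 * 186 = 652.26 N

652.26


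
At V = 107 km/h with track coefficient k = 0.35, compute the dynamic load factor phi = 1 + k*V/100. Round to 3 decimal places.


phi = 1 + k * V / 100
phi = 1 + 0.35 * 107 / 100
phi = 1 + 0.3745
phi = 1.375

1.375


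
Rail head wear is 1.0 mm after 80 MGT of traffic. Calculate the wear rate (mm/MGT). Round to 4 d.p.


Wear rate = total wear / cumulative tonnage
Rate = 1.0 / 80
Rate = 0.0125 mm/MGT

0.0125


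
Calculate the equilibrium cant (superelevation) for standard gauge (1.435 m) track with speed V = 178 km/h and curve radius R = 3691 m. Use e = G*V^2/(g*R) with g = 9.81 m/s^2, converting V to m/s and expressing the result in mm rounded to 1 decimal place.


Convert speed: V = 178 / 3.6 = 49.4444 m/s
Apply formula: e = 1.435 * 49.4444^2 / (9.81 * 3691)
e = 1.435 * 2444.7531 / 36208.71
e = 0.096889 m = 96.9 mm

96.9


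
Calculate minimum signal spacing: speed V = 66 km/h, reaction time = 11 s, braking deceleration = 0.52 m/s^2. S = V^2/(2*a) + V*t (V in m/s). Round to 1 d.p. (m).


V = 66 / 3.6 = 18.3333 m/s
Braking distance = 18.3333^2 / (2*0.52) = 323.1838 m
Sighting distance = 18.3333 * 11 = 201.6667 m
S = 323.1838 + 201.6667 = 524.9 m

524.9


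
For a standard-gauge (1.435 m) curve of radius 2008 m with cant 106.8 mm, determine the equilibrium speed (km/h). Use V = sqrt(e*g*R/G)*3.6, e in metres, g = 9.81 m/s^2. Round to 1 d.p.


Convert cant: e = 106.8 mm = 0.1068 m
V_ms = sqrt(0.1068 * 9.81 * 2008 / 1.435)
V_ms = sqrt(1466.06109) = 38.2892 m/s
V = 38.2892 * 3.6 = 137.8 km/h

137.8


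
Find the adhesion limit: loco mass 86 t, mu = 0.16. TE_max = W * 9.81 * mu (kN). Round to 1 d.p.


TE_max = W * g * mu
TE_max = 86 * 9.81 * 0.16
TE_max = 843.66 * 0.16
TE_max = 135.0 kN

135.0


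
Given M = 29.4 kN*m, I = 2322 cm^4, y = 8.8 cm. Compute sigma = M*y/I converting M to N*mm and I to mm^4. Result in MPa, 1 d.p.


Convert units:
M = 29.4 kN*m = 29400000 N*mm
y = 8.8 cm = 88 mm
I = 2322 cm^4 = 23220000 mm^4
sigma = 29400000 * 88 / 23220000
sigma = 111.4 MPa

111.4


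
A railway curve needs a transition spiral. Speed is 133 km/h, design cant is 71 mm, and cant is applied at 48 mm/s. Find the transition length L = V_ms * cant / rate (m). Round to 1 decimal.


Convert speed: V = 133 / 3.6 = 36.9444 m/s
L = 36.9444 * 71 / 48
L = 2623.0556 / 48
L = 54.6 m

54.6


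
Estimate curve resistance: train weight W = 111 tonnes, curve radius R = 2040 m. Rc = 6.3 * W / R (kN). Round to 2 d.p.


Rc = 6.3 * W / R
Rc = 6.3 * 111 / 2040
Rc = 699.3 / 2040
Rc = 0.34 kN

0.34


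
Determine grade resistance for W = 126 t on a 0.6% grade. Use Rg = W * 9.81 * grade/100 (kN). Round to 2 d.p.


Rg = W * 9.81 * grade / 100
Rg = 126 * 9.81 * 0.6 / 100
Rg = 1236.06 * 0.006
Rg = 7.42 kN

7.42


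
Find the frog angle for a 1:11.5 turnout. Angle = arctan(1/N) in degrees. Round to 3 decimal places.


1/N = 1/11.5 = 0.086957
angle = arctan(0.086957) = 0.086738 rad
angle = 0.086738 * 180/pi = 4.970 degrees

4.970


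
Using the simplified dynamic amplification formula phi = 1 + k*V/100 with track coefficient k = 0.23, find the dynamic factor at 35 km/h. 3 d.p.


phi = 1 + k * V / 100
phi = 1 + 0.23 * 35 / 100
phi = 1 + 0.0805
phi = 1.081

1.081


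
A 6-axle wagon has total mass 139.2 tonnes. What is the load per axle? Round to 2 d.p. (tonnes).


Load per axle = total weight / number of axles
Load = 139.2 / 6
Load = 23.20 tonnes

23.20


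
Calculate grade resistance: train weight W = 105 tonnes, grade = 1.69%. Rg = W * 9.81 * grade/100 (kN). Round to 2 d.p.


Rg = W * 9.81 * grade / 100
Rg = 105 * 9.81 * 1.69 / 100
Rg = 1030.05 * 0.0169
Rg = 17.41 kN

17.41


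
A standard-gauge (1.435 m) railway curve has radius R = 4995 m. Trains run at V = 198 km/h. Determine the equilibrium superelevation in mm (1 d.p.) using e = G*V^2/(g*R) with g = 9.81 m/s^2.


Convert speed: V = 198 / 3.6 = 55.0 m/s
Apply formula: e = 1.435 * 55.0^2 / (9.81 * 4995)
e = 1.435 * 3025.0 / 49000.95
e = 0.088588 m = 88.6 mm

88.6


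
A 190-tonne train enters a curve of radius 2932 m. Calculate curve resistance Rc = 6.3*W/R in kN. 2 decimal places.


Rc = 6.3 * W / R
Rc = 6.3 * 190 / 2932
Rc = 1197.0 / 2932
Rc = 0.41 kN

0.41


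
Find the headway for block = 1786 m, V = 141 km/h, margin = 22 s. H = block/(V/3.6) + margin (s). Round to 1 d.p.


V = 141 / 3.6 = 39.1667 m/s
Block traversal time = 1786 / 39.1667 = 45.6 s
Headway = 45.6 + 22
Headway = 67.6 s

67.6


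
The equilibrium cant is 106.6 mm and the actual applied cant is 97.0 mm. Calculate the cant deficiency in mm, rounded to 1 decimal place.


Cant deficiency = equilibrium cant - actual cant
CD = 106.6 - 97.0
CD = 9.6 mm

9.6


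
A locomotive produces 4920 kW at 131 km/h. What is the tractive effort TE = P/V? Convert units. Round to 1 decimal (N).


Convert: P = 4920 kW = 4920000 W
V = 131 / 3.6 = 36.3889 m/s
TE = 4920000 / 36.3889
TE = 135206.1 N

135206.1


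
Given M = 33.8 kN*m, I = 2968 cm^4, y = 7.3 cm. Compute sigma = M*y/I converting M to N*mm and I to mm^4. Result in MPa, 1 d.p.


Convert units:
M = 33.8 kN*m = 33800000 N*mm
y = 7.3 cm = 73 mm
I = 2968 cm^4 = 29680000 mm^4
sigma = 33800000 * 73 / 29680000
sigma = 83.1 MPa

83.1


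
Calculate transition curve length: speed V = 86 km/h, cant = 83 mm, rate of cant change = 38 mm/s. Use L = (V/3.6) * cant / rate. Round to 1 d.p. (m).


Convert speed: V = 86 / 3.6 = 23.8889 m/s
L = 23.8889 * 83 / 38
L = 1982.7778 / 38
L = 52.2 m

52.2


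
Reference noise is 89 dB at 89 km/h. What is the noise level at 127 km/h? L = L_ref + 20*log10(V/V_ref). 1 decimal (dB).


V/V_ref = 127 / 89 = 1.426966
log10(1.426966) = 0.154414
20 * 0.154414 = 3.0883
L = 89 + 3.0883 = 92.1 dB

92.1


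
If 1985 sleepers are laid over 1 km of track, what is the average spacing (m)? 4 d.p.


Spacing = 1000 m / number of sleepers
Spacing = 1000 / 1985
Spacing = 0.5038 m

0.5038


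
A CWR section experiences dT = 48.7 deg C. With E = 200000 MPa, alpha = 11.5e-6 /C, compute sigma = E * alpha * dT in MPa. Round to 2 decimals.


sigma = E * alpha * dT
sigma = 200000 * 11.5e-6 * 48.7
sigma = 2.3 * 48.7
sigma = 112.01 MPa

112.01


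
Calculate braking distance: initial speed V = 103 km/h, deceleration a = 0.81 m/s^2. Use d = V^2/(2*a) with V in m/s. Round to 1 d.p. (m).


Convert speed: V = 103 / 3.6 = 28.6111 m/s
V^2 = 818.5957
d = 818.5957 / (2 * 0.81)
d = 818.5957 / 1.62
d = 505.3 m

505.3


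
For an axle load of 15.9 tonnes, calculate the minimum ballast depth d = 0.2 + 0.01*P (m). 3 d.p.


d = 0.2 + 0.01 * 15.9
d = 0.2 + 0.159
d = 0.359 m

0.359


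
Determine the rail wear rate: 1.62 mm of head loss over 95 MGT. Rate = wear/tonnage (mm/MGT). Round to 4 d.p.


Wear rate = total wear / cumulative tonnage
Rate = 1.62 / 95
Rate = 0.0171 mm/MGT

0.0171


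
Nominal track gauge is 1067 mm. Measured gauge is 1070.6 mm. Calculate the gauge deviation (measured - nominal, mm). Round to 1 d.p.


Deviation = measured - nominal
Deviation = 1070.6 - 1067
Deviation = 3.6 mm

3.6


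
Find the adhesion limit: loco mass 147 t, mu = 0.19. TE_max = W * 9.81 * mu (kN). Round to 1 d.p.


TE_max = W * g * mu
TE_max = 147 * 9.81 * 0.19
TE_max = 1442.07 * 0.19
TE_max = 274.0 kN

274.0


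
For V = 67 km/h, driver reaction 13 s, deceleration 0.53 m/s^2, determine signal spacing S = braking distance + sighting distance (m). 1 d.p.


V = 67 / 3.6 = 18.6111 m/s
Braking distance = 18.6111^2 / (2*0.53) = 326.7674 m
Sighting distance = 18.6111 * 13 = 241.9444 m
S = 326.7674 + 241.9444 = 568.7 m

568.7


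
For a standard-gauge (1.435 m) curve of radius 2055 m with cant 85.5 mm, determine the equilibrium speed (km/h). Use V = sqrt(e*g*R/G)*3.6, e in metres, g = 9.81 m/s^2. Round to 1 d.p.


Convert cant: e = 85.5 mm = 0.0855 m
V_ms = sqrt(0.0855 * 9.81 * 2055 / 1.435)
V_ms = sqrt(1201.14392) = 34.6575 m/s
V = 34.6575 * 3.6 = 124.8 km/h

124.8


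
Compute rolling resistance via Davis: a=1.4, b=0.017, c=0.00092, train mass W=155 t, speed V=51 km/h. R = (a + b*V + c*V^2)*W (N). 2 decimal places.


b*V = 0.017 * 51 = 0.867
c*V^2 = 0.00092 * 2601 = 2.39292
R_per_t = 1.4 + 0.867 + 2.39292 = 4.65992 N/t
R_total = 4.65992 * 155 = 722.29 N

722.29


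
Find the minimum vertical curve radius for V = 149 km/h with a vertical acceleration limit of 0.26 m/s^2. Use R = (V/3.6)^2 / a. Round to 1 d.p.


Convert speed: V = 149 / 3.6 = 41.3889 m/s
V^2 = 1713.0401 m^2/s^2
R_v = 1713.0401 / 0.26
R_v = 6588.6 m

6588.6


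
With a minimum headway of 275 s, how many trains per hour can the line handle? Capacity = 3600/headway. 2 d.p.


Capacity = 3600 / headway
Capacity = 3600 / 275
Capacity = 13.09 trains/hour

13.09


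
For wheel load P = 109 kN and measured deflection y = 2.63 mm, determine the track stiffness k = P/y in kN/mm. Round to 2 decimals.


Track stiffness k = P / y
k = 109 / 2.63
k = 41.44 kN/mm

41.44


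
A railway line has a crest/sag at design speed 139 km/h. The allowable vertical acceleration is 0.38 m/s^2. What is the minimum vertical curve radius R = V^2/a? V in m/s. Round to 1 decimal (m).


Convert speed: V = 139 / 3.6 = 38.6111 m/s
V^2 = 1490.8179 m^2/s^2
R_v = 1490.8179 / 0.38
R_v = 3923.2 m

3923.2


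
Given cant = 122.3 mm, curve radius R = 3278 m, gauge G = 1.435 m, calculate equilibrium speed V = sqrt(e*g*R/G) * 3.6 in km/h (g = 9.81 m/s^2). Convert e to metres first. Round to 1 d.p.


Convert cant: e = 122.3 mm = 0.1223 m
V_ms = sqrt(0.1223 * 9.81 * 3278 / 1.435)
V_ms = sqrt(2740.643285) = 52.3512 m/s
V = 52.3512 * 3.6 = 188.5 km/h

188.5


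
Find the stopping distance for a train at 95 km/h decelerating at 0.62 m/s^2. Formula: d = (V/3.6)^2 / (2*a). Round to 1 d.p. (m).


Convert speed: V = 95 / 3.6 = 26.3889 m/s
V^2 = 696.3735
d = 696.3735 / (2 * 0.62)
d = 696.3735 / 1.24
d = 561.6 m

561.6


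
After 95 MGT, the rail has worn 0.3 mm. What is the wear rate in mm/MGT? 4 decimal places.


Wear rate = total wear / cumulative tonnage
Rate = 0.3 / 95
Rate = 0.0032 mm/MGT

0.0032


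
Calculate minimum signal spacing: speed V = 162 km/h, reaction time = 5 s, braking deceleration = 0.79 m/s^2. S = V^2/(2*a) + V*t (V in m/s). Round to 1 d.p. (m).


V = 162 / 3.6 = 45.0 m/s
Braking distance = 45.0^2 / (2*0.79) = 1281.6456 m
Sighting distance = 45.0 * 5 = 225.0 m
S = 1281.6456 + 225.0 = 1506.6 m

1506.6


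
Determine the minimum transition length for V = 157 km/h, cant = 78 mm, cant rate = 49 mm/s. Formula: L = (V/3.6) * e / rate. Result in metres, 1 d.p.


Convert speed: V = 157 / 3.6 = 43.6111 m/s
L = 43.6111 * 78 / 49
L = 3401.6667 / 49
L = 69.4 m

69.4


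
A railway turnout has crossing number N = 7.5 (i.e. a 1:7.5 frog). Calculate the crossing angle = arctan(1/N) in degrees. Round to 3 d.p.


1/N = 1/7.5 = 0.133333
angle = arctan(0.133333) = 0.132552 rad
angle = 0.132552 * 180/pi = 7.595 degrees

7.595


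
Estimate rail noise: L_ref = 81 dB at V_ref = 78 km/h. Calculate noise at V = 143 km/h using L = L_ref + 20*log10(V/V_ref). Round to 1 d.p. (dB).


V/V_ref = 143 / 78 = 1.833333
log10(1.833333) = 0.263241
20 * 0.263241 = 5.2648
L = 81 + 5.2648 = 86.3 dB

86.3


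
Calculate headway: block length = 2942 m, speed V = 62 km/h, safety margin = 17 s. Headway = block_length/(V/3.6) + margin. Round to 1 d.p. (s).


V = 62 / 3.6 = 17.2222 m/s
Block traversal time = 2942 / 17.2222 = 170.8258 s
Headway = 170.8258 + 17
Headway = 187.8 s

187.8


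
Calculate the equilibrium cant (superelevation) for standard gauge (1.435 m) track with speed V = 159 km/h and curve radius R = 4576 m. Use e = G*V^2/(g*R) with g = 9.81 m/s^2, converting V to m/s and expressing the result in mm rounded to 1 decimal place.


Convert speed: V = 159 / 3.6 = 44.1667 m/s
Apply formula: e = 1.435 * 44.1667^2 / (9.81 * 4576)
e = 1.435 * 1950.6944 / 44890.56
e = 0.062357 m = 62.4 mm

62.4


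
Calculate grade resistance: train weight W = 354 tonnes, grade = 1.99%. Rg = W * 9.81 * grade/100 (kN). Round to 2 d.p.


Rg = W * 9.81 * grade / 100
Rg = 354 * 9.81 * 1.99 / 100
Rg = 3472.74 * 0.0199
Rg = 69.11 kN

69.11


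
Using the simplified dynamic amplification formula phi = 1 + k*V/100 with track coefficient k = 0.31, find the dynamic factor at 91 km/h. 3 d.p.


phi = 1 + k * V / 100
phi = 1 + 0.31 * 91 / 100
phi = 1 + 0.2821
phi = 1.282

1.282


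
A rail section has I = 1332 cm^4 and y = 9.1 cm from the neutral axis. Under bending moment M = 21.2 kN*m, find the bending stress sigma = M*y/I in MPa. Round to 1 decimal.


Convert units:
M = 21.2 kN*m = 21200000 N*mm
y = 9.1 cm = 91 mm
I = 1332 cm^4 = 13320000 mm^4
sigma = 21200000 * 91 / 13320000
sigma = 144.8 MPa

144.8


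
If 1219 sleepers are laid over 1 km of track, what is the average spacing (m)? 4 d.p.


Spacing = 1000 m / number of sleepers
Spacing = 1000 / 1219
Spacing = 0.8203 m

0.8203


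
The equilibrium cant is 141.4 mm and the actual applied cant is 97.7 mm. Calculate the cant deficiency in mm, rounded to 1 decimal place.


Cant deficiency = equilibrium cant - actual cant
CD = 141.4 - 97.7
CD = 43.7 mm

43.7


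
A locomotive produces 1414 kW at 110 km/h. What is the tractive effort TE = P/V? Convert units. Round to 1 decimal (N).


Convert: P = 1414 kW = 1414000 W
V = 110 / 3.6 = 30.5556 m/s
TE = 1414000 / 30.5556
TE = 46276.4 N

46276.4


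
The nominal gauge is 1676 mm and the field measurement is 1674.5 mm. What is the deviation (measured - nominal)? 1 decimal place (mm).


Deviation = measured - nominal
Deviation = 1674.5 - 1676
Deviation = -1.5 mm

-1.5


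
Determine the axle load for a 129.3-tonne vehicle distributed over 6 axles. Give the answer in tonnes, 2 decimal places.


Load per axle = total weight / number of axles
Load = 129.3 / 6
Load = 21.55 tonnes

21.55


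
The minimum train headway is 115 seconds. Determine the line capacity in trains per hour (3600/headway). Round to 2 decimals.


Capacity = 3600 / headway
Capacity = 3600 / 115
Capacity = 31.30 trains/hour

31.30


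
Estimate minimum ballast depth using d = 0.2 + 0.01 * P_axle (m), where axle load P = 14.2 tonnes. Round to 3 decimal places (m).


d = 0.2 + 0.01 * 14.2
d = 0.2 + 0.142
d = 0.342 m

0.342


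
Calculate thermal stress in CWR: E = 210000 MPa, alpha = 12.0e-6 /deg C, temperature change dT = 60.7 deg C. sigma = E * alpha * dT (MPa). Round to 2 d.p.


sigma = E * alpha * dT
sigma = 210000 * 12.0e-6 * 60.7
sigma = 2.52 * 60.7
sigma = 152.96 MPa

152.96


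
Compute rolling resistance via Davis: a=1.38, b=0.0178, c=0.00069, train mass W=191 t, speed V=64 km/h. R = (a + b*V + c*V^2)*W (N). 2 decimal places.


b*V = 0.0178 * 64 = 1.1392
c*V^2 = 0.00069 * 4096 = 2.82624
R_per_t = 1.38 + 1.1392 + 2.82624 = 5.34544 N/t
R_total = 5.34544 * 191 = 1020.98 N

1020.98


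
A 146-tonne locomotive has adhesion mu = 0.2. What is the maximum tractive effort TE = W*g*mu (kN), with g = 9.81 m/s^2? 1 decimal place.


TE_max = W * g * mu
TE_max = 146 * 9.81 * 0.2
TE_max = 1432.26 * 0.2
TE_max = 286.5 kN

286.5
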